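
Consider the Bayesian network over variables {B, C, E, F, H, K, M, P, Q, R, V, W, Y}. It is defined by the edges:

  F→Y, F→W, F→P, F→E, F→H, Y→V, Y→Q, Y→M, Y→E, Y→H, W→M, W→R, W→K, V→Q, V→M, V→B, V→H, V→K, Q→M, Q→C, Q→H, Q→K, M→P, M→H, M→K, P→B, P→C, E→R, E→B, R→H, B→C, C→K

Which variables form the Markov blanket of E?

{B, F, P, R, V, W, Y}

Parents of E: F, Y.
Children of E: B, R.
Co-parents of E (other parents of its children):
  R also has parent W.
  B also has parents P, V.
Union: {F, Y} ∪ {B, R} ∪ {P, V, W} = {B, F, P, R, V, W, Y}.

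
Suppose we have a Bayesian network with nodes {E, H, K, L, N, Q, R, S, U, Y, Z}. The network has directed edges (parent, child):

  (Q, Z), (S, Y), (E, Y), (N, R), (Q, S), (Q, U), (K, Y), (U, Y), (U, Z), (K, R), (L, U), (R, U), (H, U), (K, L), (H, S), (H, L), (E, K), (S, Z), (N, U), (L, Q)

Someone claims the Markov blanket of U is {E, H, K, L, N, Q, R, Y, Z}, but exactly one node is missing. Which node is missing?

S

Pa(U) = {H, L, N, Q, R}.
U has children Y, Z.
For each child, the remaining parents (spouses of U):
  Y's other parents are E, K, S.
  Z's other parents are Q, S.
MB(U) = {E, H, K, L, N, Q, R, S, Y, Z}.
Comparing with the claimed set, S is missing.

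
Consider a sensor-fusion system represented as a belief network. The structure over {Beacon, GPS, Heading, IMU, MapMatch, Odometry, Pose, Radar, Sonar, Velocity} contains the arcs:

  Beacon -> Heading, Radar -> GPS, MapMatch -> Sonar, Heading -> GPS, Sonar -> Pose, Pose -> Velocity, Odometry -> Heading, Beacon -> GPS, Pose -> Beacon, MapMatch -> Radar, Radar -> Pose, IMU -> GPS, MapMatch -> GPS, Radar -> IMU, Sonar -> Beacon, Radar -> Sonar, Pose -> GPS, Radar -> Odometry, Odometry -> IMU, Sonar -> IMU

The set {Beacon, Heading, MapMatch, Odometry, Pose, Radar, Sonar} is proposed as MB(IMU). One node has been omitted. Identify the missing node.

GPS

Parents of IMU: Odometry, Radar, Sonar.
Children of IMU: GPS.
Parents of each child, excluding IMU:
  parents(GPS) \ {IMU} = {Beacon, Heading, MapMatch, Pose, Radar}.
MB(IMU) = {Beacon, GPS, Heading, MapMatch, Odometry, Pose, Radar, Sonar}.
Comparing with the claimed set, GPS is missing.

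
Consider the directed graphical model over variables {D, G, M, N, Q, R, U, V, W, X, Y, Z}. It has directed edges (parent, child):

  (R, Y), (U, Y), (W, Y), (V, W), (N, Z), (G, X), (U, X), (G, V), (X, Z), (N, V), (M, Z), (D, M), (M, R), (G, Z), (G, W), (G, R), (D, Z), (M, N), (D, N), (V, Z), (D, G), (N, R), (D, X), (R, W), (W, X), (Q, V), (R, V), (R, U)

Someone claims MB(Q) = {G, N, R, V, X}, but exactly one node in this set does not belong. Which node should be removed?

X

Parents of Q: none.
Q has child V.
Co-parents of Q (other parents of its children):
  V: G, N, R
MB(Q) = {G, N, R, V}.
X is neither a parent, child, nor co-parent of Q, so it does not belong.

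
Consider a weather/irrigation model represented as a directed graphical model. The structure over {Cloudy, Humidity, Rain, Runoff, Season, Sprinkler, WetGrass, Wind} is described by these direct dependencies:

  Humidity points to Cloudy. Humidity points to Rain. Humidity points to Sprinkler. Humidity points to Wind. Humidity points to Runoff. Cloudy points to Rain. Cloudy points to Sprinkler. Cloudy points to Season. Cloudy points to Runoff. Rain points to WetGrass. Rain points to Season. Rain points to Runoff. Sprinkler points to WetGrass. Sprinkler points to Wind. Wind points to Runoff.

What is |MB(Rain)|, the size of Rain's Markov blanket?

By definition, MB(Rain) is built from Rain's parents, Rain's children, and the co-parents of Rain.
Parents of Rain: Cloudy, Humidity.
Ch(Rain) = {Runoff, Season, WetGrass}.
Co-parents of Rain (other parents of its children):
  parents(WetGrass) \ {Rain} = {Sprinkler}.
  parents(Season) \ {Rain} = {Cloudy}.
  parents(Runoff) \ {Rain} = {Cloudy, Humidity, Wind}.
MB(Rain) = {Cloudy, Humidity, Runoff, Season, Sprinkler, WetGrass, Wind}, which has 7 nodes.

7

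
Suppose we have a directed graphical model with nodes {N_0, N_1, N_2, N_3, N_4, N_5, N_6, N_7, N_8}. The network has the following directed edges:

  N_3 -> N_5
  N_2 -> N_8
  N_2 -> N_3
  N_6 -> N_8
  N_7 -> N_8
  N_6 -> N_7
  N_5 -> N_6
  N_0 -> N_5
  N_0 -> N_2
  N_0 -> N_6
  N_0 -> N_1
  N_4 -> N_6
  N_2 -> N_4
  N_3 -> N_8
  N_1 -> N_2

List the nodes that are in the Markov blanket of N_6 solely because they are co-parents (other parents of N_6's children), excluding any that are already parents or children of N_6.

{N_2, N_3}

Children of N_6: N_7, N_8.
  N_7 has no other parent.
  parents(N_8) \ {N_6} = {N_2, N_3, N_7}.
Excluding nodes already adjacent to N_6 (N_0, N_4, N_5, N_7, N_8), the co-parent-only contribution is {N_2, N_3}.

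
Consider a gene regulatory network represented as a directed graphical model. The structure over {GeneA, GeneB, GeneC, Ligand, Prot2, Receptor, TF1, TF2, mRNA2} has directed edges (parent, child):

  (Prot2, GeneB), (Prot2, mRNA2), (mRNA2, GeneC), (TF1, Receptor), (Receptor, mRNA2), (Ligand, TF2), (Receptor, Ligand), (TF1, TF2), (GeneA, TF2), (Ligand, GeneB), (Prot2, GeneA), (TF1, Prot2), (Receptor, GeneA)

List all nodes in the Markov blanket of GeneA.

Pa(GeneA) = {Prot2, Receptor}.
Ch(GeneA) = {TF2}.
For each child, the remaining parents (spouses of GeneA):
  parents(TF2) \ {GeneA} = {Ligand, TF1}.
Taking the union gives {Ligand, Prot2, Receptor, TF1, TF2}.

{Ligand, Prot2, Receptor, TF1, TF2}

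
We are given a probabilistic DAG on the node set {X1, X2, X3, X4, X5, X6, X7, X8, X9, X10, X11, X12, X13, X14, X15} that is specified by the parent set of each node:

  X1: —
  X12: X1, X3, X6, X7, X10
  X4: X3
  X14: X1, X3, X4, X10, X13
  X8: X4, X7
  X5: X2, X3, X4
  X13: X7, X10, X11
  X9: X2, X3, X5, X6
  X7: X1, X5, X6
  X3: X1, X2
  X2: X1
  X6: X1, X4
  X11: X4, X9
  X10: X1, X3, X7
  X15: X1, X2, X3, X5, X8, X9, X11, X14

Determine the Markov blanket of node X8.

Recall MB(v) = parents ∪ children ∪ spouses, where spouses are the other parents of v's children.
X8's children: X15.
X8 has parents X4, X7.
For each child, the remaining parents (spouses of X8):
  X15's other parents are X1, X2, X3, X5, X9, X11, X14.
Union: {X4, X7} ∪ {X15} ∪ {X1, X2, X3, X5, X9, X11, X14} = {X1, X2, X3, X4, X5, X7, X9, X11, X14, X15}.

{X1, X2, X3, X4, X5, X7, X9, X11, X14, X15}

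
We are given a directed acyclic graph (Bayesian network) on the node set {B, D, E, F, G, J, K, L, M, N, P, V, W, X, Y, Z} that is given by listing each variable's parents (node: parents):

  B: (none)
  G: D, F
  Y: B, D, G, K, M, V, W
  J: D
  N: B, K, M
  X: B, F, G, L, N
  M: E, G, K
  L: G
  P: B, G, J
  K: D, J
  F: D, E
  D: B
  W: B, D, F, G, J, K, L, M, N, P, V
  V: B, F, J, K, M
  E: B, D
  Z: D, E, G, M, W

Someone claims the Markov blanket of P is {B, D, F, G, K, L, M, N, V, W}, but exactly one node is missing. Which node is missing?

P's parents: B, G, J.
Ch(P) = {W}.
For each child, the remaining parents (spouses of P):
  W's other parents are B, D, F, G, J, K, L, M, N, V.
MB(P) = {B, D, F, G, J, K, L, M, N, V, W}.
Comparing with the claimed set, J is missing.

J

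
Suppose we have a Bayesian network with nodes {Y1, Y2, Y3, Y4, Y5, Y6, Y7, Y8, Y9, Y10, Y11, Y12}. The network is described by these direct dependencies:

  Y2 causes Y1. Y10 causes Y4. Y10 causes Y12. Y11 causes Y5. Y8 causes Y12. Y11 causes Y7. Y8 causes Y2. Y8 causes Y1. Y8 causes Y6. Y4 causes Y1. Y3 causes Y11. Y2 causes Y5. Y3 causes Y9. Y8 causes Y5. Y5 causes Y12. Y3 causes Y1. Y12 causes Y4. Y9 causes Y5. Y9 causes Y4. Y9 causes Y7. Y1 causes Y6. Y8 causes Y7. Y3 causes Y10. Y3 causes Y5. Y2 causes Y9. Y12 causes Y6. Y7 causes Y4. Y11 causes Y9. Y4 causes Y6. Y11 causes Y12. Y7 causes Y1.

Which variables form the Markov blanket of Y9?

Pa(Y9) = {Y2, Y3, Y11}.
Children of Y9: Y4, Y5, Y7.
Co-parents of Y9 (other parents of its children):
  Y7: Y8, Y11
  Y5: Y2, Y3, Y8, Y11
  Y4: Y7, Y10, Y12
Union: {Y2, Y3, Y11} ∪ {Y4, Y5, Y7} ∪ {Y2, Y3, Y7, Y8, Y10, Y11, Y12} = {Y2, Y3, Y4, Y5, Y7, Y8, Y10, Y11, Y12}.

{Y2, Y3, Y4, Y5, Y7, Y8, Y10, Y11, Y12}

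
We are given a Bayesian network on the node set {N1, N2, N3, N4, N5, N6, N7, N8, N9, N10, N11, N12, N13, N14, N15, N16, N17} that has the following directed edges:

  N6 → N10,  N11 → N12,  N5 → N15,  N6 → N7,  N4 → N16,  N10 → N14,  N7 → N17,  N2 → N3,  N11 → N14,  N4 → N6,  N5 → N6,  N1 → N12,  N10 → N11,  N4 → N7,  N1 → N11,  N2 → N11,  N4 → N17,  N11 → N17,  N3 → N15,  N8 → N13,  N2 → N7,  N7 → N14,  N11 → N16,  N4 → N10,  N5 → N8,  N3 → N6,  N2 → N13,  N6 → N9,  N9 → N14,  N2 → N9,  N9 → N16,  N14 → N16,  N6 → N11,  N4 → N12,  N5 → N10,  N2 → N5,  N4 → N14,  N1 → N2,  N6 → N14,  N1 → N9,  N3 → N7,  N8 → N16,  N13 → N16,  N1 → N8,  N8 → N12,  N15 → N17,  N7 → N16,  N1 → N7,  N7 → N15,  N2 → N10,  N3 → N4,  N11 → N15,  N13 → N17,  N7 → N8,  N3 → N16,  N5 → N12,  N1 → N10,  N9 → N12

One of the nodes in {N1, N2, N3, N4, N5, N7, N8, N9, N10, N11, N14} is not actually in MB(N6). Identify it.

N8

Children of N6: N7, N9, N10, N11, N14.
N6 has parents N3, N4, N5.
For each child, the remaining parents (spouses of N6):
  N7 also has parents N1, N2, N3, N4.
  N9 also has parents N1, N2.
  N10's other parents are N1, N2, N4, N5.
  parents(N11) \ {N6} = {N1, N2, N10}.
  N14 also has parents N4, N7, N9, N10, N11.
MB(N6) = {N1, N2, N3, N4, N5, N7, N9, N10, N11, N14}.
N8 is neither a parent, child, nor co-parent of N6, so it does not belong.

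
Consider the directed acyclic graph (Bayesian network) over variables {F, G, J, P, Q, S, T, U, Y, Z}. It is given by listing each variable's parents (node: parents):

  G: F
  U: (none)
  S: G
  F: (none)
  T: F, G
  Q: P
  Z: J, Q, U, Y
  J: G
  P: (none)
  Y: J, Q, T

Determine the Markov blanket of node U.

{J, Q, Y, Z}

The Markov blanket of a node is its parents, its children, and the other parents of its children.
U's parents: none.
Ch(U) = {Z}.
Other parents of U's children:
  Z: J, Q, Y
MB(U) = {J, Q, Y, Z}.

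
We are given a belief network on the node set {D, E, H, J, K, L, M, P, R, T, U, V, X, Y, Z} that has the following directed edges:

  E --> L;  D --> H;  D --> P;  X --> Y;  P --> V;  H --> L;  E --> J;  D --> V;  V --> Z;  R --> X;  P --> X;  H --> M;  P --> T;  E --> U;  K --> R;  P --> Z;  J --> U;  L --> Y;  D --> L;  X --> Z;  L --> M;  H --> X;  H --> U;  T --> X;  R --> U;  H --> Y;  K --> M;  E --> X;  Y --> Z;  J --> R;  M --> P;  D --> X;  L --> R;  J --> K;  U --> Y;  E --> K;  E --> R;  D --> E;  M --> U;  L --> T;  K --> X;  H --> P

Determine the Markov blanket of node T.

{D, E, H, K, L, P, R, X}

By definition, MB(T) is built from T's parents, T's children, and the co-parents of T.
Pa(T) = {L, P}.
Ch(T) = {X}.
Parents of each child, excluding T:
  X also has parents D, E, H, K, P, R.
Union: {L, P} ∪ {X} ∪ {D, E, H, K, P, R} = {D, E, H, K, L, P, R, X}.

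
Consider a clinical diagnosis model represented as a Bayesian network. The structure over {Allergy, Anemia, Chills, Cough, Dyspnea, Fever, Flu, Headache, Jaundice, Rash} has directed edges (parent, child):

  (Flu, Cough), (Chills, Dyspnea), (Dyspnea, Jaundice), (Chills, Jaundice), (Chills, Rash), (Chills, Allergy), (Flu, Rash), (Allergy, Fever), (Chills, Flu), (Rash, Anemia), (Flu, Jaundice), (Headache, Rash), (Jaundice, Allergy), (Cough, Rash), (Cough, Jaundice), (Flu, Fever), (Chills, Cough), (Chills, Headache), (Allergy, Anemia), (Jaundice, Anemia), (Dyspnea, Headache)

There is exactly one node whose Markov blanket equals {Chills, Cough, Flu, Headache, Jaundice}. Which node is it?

The target node must have every member of {Chills, Cough, Flu, Headache, Jaundice} as a parent, child, or co-parent, and no others.
Parents of Dyspnea: Chills; children: Headache, Jaundice; co-parents: Chills, Cough, Flu.
These exactly cover the given set, so the node is Dyspnea.

Dyspnea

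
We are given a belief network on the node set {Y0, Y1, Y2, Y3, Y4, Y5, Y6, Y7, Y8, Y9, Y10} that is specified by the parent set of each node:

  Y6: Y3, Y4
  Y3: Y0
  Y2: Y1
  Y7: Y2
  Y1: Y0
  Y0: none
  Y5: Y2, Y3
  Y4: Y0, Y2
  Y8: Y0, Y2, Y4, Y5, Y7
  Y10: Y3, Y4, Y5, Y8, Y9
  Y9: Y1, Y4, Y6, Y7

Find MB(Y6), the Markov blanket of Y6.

{Y1, Y3, Y4, Y7, Y9}

Recall MB(v) = parents ∪ children ∪ spouses, where spouses are the other parents of v's children.
Parents of Y6: Y3, Y4.
Y6's children: Y9.
Parents of each child, excluding Y6:
  Y9 also has parents Y1, Y4, Y7.
Union: {Y3, Y4} ∪ {Y9} ∪ {Y1, Y4, Y7} = {Y1, Y3, Y4, Y7, Y9}.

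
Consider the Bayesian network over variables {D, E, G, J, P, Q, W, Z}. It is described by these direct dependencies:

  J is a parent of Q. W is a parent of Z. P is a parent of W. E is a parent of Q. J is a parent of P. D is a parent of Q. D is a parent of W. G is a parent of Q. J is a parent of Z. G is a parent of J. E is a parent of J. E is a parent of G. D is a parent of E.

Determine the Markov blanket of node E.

{D, G, J, Q}

A node's Markov blanket = Pa ∪ Ch ∪ (parents of Ch other than the node itself).
Children of E: G, J, Q.
Pa(E) = {D}.
Parents of each child, excluding E:
  G has no other parent.
  J also has parent G.
  Q also has parents D, G, J.
Union: {D} ∪ {G, J, Q} ∪ {D, G, J} = {D, G, J, Q}.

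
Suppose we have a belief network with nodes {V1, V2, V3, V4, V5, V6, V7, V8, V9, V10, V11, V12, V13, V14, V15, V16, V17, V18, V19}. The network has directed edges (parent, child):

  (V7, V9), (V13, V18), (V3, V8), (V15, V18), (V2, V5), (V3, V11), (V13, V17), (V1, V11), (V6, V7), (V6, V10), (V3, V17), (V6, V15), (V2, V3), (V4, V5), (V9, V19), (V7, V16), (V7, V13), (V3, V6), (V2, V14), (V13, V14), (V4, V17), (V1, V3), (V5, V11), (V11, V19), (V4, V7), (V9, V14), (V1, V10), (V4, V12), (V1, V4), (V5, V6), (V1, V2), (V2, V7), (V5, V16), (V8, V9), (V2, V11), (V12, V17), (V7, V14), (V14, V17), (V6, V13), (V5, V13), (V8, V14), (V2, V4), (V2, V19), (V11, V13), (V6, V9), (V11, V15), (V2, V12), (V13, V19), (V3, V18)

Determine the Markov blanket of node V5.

{V1, V2, V3, V4, V6, V7, V11, V13, V16}

By definition, MB(V5) is built from V5's parents, V5's children, and the co-parents of V5.
Parents of V5: V2, V4.
V5's children: V6, V11, V13, V16.
For each child, the remaining parents (spouses of V5):
  V6 also has parent V3.
  V11's other parents are V1, V2, V3.
  V13's other parents are V6, V7, V11.
  V16 also has parent V7.
Union: {V2, V4} ∪ {V6, V11, V13, V16} ∪ {V1, V2, V3, V6, V7, V11} = {V1, V2, V3, V4, V6, V7, V11, V13, V16}.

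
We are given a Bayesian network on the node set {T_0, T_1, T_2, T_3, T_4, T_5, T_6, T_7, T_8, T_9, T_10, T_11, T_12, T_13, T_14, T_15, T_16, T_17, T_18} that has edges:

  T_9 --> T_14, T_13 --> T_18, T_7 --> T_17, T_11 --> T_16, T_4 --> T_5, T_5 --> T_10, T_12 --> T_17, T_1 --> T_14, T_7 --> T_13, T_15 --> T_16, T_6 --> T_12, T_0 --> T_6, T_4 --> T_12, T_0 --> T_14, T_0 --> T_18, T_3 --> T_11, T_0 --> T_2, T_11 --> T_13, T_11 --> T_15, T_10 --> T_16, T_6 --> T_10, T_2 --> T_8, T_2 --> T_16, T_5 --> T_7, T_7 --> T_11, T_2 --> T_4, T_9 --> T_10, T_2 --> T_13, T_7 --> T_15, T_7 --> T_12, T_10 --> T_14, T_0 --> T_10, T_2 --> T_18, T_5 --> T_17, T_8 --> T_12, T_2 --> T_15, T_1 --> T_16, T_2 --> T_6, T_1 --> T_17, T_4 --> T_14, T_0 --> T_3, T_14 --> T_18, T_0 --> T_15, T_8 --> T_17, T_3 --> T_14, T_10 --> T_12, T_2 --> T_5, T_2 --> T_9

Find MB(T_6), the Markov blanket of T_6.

A node's Markov blanket = Pa ∪ Ch ∪ (parents of Ch other than the node itself).
T_6 has parents T_0, T_2.
Ch(T_6) = {T_10, T_12}.
For each child, the remaining parents (spouses of T_6):
  T_10 also has parents T_0, T_5, T_9.
  T_12 also has parents T_4, T_7, T_8, T_10.
Union: {T_0, T_2} ∪ {T_10, T_12} ∪ {T_0, T_4, T_5, T_7, T_8, T_9, T_10} = {T_0, T_2, T_4, T_5, T_7, T_8, T_9, T_10, T_12}.

{T_0, T_2, T_4, T_5, T_7, T_8, T_9, T_10, T_12}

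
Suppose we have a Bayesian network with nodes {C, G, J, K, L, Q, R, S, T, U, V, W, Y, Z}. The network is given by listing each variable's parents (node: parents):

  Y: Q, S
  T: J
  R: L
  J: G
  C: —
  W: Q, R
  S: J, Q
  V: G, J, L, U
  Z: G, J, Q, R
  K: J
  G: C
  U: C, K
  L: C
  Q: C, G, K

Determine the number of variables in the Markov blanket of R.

6

Pa(R) = {L}.
Children of R: W, Z.
Other parents of R's children:
  W also has parent Q.
  parents(Z) \ {R} = {G, J, Q}.
MB(R) = {G, J, L, Q, W, Z}, which has 6 nodes.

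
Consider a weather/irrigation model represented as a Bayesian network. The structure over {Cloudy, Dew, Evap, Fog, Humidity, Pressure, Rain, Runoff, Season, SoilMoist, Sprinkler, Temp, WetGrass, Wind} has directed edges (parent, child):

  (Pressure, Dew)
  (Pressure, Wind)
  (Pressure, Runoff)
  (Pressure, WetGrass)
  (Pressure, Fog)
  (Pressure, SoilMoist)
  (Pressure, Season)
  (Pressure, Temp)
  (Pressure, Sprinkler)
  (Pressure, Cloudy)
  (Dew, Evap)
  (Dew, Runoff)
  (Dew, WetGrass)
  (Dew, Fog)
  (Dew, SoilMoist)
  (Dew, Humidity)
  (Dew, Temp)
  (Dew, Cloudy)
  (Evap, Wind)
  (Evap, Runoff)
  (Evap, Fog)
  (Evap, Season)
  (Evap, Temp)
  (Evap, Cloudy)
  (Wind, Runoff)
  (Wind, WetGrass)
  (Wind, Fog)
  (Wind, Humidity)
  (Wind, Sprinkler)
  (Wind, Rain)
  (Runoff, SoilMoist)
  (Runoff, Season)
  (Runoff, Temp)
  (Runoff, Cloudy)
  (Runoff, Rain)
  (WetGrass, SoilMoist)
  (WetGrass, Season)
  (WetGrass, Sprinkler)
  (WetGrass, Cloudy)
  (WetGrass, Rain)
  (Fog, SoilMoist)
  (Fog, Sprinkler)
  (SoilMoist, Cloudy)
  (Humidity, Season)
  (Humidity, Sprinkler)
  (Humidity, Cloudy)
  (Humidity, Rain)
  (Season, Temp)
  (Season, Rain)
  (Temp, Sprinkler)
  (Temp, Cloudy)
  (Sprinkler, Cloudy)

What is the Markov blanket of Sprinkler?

{Cloudy, Dew, Evap, Fog, Humidity, Pressure, Runoff, SoilMoist, Temp, WetGrass, Wind}

A node's Markov blanket = Pa ∪ Ch ∪ (parents of Ch other than the node itself).
Sprinkler has child Cloudy.
Parents of Sprinkler: Fog, Humidity, Pressure, Temp, WetGrass, Wind.
Parents of each child, excluding Sprinkler:
  Cloudy also has parents Dew, Evap, Humidity, Pressure, Runoff, SoilMoist, Temp, WetGrass.
MB(Sprinkler) = {Cloudy, Dew, Evap, Fog, Humidity, Pressure, Runoff, SoilMoist, Temp, WetGrass, Wind}.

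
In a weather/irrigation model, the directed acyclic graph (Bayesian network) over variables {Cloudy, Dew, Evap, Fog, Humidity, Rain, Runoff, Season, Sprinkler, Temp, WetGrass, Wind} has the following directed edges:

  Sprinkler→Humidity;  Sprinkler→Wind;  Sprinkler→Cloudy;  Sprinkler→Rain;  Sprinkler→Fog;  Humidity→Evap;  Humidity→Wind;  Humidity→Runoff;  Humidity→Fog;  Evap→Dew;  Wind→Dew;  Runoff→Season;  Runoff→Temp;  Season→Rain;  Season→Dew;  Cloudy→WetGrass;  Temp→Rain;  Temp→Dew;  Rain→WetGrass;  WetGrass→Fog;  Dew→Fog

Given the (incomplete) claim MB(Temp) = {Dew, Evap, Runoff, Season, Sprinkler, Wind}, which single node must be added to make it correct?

The Markov blanket of a node is its parents, its children, and the other parents of its children.
Temp has children Dew, Rain.
Pa(Temp) = {Runoff}.
Co-parents of Temp (other parents of its children):
  Rain: Season, Sprinkler
  Dew: Evap, Season, Wind
MB(Temp) = {Dew, Evap, Rain, Runoff, Season, Sprinkler, Wind}.
Comparing with the claimed set, Rain is missing.

Rain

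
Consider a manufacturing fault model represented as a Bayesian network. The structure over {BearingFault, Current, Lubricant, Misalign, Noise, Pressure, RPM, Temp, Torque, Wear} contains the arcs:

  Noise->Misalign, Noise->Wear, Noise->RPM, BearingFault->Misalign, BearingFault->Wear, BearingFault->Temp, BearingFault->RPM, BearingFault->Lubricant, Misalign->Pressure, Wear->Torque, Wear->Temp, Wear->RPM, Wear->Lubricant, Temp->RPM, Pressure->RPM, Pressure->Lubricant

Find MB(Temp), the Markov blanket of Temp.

A node's Markov blanket = Pa ∪ Ch ∪ (parents of Ch other than the node itself).
Children of Temp: RPM.
Temp's parents: BearingFault, Wear.
Co-parents of Temp (other parents of its children):
  RPM's other parents are BearingFault, Noise, Pressure, Wear.
So the Markov blanket of Temp is {BearingFault, Noise, Pressure, RPM, Wear}.

{BearingFault, Noise, Pressure, RPM, Wear}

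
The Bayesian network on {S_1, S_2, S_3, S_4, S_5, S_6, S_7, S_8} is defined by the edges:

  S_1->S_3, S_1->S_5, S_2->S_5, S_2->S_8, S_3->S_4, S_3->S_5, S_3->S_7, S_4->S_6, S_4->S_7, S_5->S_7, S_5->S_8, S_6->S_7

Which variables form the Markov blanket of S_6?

{S_3, S_4, S_5, S_7}

The Markov blanket of a node is its parents, its children, and the other parents of its children.
S_6's parents: S_4.
Children of S_6: S_7.
Parents of each child, excluding S_6:
  S_7: S_3, S_4, S_5
Taking the union gives {S_3, S_4, S_5, S_7}.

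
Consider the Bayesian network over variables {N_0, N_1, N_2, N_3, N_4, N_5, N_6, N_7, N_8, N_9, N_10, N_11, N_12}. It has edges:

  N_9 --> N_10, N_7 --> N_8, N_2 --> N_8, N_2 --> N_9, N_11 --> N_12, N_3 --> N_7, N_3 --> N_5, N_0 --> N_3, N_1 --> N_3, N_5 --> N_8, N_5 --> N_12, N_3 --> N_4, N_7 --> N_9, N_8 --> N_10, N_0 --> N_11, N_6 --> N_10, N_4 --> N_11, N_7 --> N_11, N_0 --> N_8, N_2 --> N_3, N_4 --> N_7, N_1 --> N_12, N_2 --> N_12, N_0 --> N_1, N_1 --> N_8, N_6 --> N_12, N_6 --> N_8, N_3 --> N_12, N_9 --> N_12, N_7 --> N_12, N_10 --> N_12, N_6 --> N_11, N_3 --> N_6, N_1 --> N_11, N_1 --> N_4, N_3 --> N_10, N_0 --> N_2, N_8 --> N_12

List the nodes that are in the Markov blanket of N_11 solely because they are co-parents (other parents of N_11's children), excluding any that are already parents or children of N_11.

Children of N_11: N_12.
  parents(N_12) \ {N_11} = {N_1, N_2, N_3, N_5, N_6, N_7, N_8, N_9, N_10}.
Excluding nodes already adjacent to N_11 (N_0, N_1, N_4, N_6, N_7, N_12), the co-parent-only contribution is {N_2, N_3, N_5, N_8, N_9, N_10}.

{N_2, N_3, N_5, N_8, N_9, N_10}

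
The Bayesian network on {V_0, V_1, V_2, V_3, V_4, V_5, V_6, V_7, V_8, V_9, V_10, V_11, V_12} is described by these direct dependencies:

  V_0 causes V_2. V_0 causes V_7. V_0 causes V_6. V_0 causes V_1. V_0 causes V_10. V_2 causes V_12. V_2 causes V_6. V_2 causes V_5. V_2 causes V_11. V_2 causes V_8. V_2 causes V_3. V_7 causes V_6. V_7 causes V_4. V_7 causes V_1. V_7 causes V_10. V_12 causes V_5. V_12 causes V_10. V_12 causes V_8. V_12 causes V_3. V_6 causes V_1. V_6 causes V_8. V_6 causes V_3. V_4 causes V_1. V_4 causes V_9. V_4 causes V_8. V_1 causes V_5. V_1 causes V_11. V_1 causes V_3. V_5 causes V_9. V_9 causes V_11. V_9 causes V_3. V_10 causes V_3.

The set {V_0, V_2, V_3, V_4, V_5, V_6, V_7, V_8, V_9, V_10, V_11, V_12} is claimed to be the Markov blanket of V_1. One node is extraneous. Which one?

A node's Markov blanket = Pa ∪ Ch ∪ (parents of Ch other than the node itself).
Children of V_1: V_3, V_5, V_11.
Parents of V_1: V_0, V_4, V_6, V_7.
For each child, the remaining parents (spouses of V_1):
  V_5's other parents are V_2, V_12.
  parents(V_11) \ {V_1} = {V_2, V_9}.
  V_3's other parents are V_2, V_6, V_9, V_10, V_12.
MB(V_1) = {V_0, V_2, V_3, V_4, V_5, V_6, V_7, V_9, V_10, V_11, V_12}.
V_8 is neither a parent, child, nor co-parent of V_1, so it does not belong.

V_8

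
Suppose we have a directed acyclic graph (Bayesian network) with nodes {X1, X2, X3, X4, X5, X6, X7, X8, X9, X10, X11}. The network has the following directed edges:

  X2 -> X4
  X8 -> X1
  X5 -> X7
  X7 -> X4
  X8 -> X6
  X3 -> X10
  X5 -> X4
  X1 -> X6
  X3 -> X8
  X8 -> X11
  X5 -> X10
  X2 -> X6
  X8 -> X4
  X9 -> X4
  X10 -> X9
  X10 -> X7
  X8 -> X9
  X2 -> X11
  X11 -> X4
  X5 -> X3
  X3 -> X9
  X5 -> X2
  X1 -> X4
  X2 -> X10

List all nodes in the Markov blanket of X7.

{X1, X2, X4, X5, X8, X9, X10, X11}

X7 has parents X5, X10.
Children of X7: X4.
Other parents of X7's children:
  X4's other parents are X1, X2, X5, X8, X9, X11.
MB(X7) = {X1, X2, X4, X5, X8, X9, X10, X11}.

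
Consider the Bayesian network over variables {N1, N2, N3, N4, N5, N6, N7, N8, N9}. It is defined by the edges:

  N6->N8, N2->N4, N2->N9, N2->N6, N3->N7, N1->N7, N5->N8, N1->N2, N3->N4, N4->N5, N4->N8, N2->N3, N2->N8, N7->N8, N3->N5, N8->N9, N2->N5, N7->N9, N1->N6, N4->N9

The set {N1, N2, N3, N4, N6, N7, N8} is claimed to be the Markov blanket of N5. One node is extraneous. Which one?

N1

Pa(N5) = {N2, N3, N4}.
Ch(N5) = {N8}.
Parents of each child, excluding N5:
  N8 also has parents N2, N4, N6, N7.
MB(N5) = {N2, N3, N4, N6, N7, N8}.
N1 is neither a parent, child, nor co-parent of N5, so it does not belong.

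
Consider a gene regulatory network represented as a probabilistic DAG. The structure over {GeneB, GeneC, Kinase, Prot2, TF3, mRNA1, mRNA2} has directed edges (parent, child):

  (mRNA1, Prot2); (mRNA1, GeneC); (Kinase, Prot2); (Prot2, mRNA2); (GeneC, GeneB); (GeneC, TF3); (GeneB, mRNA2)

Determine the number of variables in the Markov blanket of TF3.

The Markov blanket of a node is its parents, its children, and the other parents of its children.
Pa(TF3) = {GeneC}.
Children of TF3: none.
With no children, TF3 has no spouses; the co-parent set is empty.
MB(TF3) = {GeneC}, which has 1 node.

1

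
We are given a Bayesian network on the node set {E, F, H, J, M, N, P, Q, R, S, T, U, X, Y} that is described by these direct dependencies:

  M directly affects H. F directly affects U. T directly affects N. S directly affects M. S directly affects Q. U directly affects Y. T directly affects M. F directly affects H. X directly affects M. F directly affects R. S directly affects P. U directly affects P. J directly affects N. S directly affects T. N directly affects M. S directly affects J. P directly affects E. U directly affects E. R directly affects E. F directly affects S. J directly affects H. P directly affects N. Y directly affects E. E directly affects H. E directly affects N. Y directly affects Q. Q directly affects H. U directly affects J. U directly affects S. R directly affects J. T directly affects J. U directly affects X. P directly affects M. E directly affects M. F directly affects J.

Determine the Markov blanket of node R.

{E, F, J, P, S, T, U, Y}

R's parents: F.
R has children E, J.
Other parents of R's children:
  E: P, U, Y
  J: F, S, T, U
So the Markov blanket of R is {E, F, J, P, S, T, U, Y}.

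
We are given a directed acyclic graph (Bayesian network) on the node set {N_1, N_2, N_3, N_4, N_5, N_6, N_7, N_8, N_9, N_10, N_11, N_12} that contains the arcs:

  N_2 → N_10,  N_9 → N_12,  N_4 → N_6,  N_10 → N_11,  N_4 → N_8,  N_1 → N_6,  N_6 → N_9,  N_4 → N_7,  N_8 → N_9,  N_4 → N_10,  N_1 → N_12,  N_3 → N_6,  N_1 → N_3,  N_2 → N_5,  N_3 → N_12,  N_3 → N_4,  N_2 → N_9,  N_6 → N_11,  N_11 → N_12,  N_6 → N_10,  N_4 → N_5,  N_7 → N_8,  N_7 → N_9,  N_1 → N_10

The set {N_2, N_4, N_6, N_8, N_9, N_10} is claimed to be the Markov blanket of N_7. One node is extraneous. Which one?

N_7 has parent N_4.
Ch(N_7) = {N_8, N_9}.
Other parents of N_7's children:
  N_8: N_4
  N_9: N_2, N_6, N_8
MB(N_7) = {N_2, N_4, N_6, N_8, N_9}.
N_10 is neither a parent, child, nor co-parent of N_7, so it does not belong.

N_10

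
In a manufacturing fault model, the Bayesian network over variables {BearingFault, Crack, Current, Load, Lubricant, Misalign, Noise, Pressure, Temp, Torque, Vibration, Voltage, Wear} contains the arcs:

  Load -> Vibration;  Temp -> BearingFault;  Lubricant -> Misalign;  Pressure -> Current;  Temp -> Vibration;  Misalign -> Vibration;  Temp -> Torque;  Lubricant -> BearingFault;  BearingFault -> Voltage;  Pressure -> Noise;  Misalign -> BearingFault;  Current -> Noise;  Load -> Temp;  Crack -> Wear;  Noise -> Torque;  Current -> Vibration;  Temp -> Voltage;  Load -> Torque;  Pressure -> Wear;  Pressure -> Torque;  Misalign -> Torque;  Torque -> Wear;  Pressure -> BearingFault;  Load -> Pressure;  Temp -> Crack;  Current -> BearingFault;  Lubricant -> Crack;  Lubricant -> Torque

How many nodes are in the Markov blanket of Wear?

3

By definition, MB(Wear) is built from Wear's parents, Wear's children, and the co-parents of Wear.
Wear's parents: Crack, Pressure, Torque.
Wear's children: none.
With no children, Wear has no spouses; the co-parent set is empty.
MB(Wear) = {Crack, Pressure, Torque}, which has 3 nodes.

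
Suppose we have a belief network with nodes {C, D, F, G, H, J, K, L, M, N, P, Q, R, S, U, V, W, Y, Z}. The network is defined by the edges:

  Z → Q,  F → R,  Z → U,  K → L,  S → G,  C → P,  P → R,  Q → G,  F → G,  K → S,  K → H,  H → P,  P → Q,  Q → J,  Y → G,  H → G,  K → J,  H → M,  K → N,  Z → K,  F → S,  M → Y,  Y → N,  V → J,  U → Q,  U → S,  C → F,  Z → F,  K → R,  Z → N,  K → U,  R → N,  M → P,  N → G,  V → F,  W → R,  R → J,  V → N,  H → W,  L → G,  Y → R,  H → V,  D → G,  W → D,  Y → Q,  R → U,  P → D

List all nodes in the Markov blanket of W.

By definition, MB(W) is built from W's parents, W's children, and the co-parents of W.
W has children D, R.
Pa(W) = {H}.
Co-parents of W (other parents of its children):
  R: F, K, P, Y
  D: P
Union: {H} ∪ {D, R} ∪ {F, K, P, Y} = {D, F, H, K, P, R, Y}.

{D, F, H, K, P, R, Y}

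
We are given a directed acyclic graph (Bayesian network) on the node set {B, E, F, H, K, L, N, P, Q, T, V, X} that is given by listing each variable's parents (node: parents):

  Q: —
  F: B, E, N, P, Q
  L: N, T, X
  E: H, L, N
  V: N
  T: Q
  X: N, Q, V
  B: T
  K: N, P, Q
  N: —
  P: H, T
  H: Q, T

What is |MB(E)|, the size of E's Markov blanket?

7

Recall MB(v) = parents ∪ children ∪ spouses, where spouses are the other parents of v's children.
E's children: F.
E's parents: H, L, N.
Co-parents of E (other parents of its children):
  parents(F) \ {E} = {B, N, P, Q}.
MB(E) = {B, F, H, L, N, P, Q}, which has 7 nodes.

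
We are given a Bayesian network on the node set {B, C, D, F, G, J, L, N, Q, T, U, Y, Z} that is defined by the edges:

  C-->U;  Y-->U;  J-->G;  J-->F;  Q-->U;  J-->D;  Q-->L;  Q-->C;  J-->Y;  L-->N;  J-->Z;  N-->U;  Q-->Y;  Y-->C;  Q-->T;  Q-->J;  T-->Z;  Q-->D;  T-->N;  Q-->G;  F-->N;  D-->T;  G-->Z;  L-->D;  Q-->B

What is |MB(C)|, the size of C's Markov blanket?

4

Pa(C) = {Q, Y}.
Children of C: U.
For each child, the remaining parents (spouses of C):
  parents(U) \ {C} = {N, Q, Y}.
MB(C) = {N, Q, U, Y}, which has 4 nodes.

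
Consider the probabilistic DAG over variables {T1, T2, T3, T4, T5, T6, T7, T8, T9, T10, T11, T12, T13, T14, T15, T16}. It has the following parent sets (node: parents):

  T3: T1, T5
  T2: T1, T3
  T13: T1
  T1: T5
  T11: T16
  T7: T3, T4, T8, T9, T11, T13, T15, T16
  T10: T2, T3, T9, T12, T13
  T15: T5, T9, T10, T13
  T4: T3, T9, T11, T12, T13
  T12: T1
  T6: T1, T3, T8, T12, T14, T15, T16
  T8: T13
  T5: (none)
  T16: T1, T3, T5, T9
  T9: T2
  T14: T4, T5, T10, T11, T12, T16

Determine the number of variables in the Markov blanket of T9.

13

Recall MB(v) = parents ∪ children ∪ spouses, where spouses are the other parents of v's children.
Ch(T9) = {T4, T7, T10, T15, T16}.
T9's parents: T2.
For each child, the remaining parents (spouses of T9):
  T10's other parents are T2, T3, T12, T13.
  parents(T16) \ {T9} = {T1, T3, T5}.
  T4's other parents are T3, T11, T12, T13.
  T15 also has parents T5, T10, T13.
  parents(T7) \ {T9} = {T3, T4, T8, T11, T13, T15, T16}.
MB(T9) = {T1, T2, T3, T4, T5, T7, T8, T10, T11, T12, T13, T15, T16}, which has 13 nodes.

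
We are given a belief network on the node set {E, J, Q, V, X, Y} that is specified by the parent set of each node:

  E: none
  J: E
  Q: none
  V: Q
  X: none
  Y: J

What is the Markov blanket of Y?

{J}

The Markov blanket of a node is its parents, its children, and the other parents of its children.
Y has parent J.
Y's children: none.
Y has no children, so there are no co-parents.
So the Markov blanket of Y is {J}.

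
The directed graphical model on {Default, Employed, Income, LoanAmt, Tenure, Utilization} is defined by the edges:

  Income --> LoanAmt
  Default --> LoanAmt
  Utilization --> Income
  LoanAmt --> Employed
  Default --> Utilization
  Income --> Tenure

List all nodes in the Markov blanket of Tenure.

Tenure has parent Income.
Ch(Tenure) = {}.
With no children, Tenure has no spouses; the co-parent set is empty.
So the Markov blanket of Tenure is {Income}.

{Income}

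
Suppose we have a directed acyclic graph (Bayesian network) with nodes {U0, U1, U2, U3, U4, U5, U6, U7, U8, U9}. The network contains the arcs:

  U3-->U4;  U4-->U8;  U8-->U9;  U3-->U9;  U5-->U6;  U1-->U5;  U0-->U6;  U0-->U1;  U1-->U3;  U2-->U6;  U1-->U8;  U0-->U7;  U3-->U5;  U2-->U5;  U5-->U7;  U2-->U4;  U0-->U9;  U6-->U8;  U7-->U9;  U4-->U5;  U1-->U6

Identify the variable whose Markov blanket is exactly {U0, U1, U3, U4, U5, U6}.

The target node must have every member of {U0, U1, U3, U4, U5, U6} as a parent, child, or co-parent, and no others.
Parents of U2: none; children: U4, U5, U6; co-parents: U0, U1, U3, U4, U5.
These exactly cover the given set, so the node is U2.

U2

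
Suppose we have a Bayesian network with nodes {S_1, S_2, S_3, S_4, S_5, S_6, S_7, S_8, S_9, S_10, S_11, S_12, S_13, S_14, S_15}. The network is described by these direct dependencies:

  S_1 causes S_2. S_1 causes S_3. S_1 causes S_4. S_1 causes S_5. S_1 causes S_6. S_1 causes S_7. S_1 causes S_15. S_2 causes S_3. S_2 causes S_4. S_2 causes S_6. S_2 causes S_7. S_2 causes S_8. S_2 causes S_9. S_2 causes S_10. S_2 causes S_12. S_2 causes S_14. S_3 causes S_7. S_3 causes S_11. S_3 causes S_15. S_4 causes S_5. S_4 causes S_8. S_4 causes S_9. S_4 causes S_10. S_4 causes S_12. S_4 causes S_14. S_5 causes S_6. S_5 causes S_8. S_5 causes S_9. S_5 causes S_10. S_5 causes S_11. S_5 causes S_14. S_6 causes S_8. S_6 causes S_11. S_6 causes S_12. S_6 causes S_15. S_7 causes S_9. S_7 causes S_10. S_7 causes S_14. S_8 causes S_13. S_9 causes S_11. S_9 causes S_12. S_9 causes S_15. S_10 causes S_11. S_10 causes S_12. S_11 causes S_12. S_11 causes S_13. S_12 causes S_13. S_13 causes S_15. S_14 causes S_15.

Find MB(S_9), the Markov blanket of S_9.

A node's Markov blanket = Pa ∪ Ch ∪ (parents of Ch other than the node itself).
Parents of S_9: S_2, S_4, S_5, S_7.
S_9's children: S_11, S_12, S_15.
Co-parents of S_9 (other parents of its children):
  parents(S_11) \ {S_9} = {S_3, S_5, S_6, S_10}.
  parents(S_12) \ {S_9} = {S_2, S_4, S_6, S_10, S_11}.
  S_15's other parents are S_1, S_3, S_6, S_13, S_14.
Taking the union gives {S_1, S_2, S_3, S_4, S_5, S_6, S_7, S_10, S_11, S_12, S_13, S_14, S_15}.

{S_1, S_2, S_3, S_4, S_5, S_6, S_7, S_10, S_11, S_12, S_13, S_14, S_15}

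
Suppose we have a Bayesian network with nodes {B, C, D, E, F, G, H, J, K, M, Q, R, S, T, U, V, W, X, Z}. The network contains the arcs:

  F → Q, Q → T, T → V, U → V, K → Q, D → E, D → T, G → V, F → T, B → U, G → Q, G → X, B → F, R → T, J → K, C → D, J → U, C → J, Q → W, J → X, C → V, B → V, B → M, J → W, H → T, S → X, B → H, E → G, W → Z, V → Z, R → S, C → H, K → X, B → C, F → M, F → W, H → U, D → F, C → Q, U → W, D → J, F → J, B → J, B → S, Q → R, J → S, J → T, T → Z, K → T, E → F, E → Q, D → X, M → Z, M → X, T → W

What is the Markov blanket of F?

The Markov blanket of a node is its parents, its children, and the other parents of its children.
F has children J, M, Q, T, W.
Parents of F: B, D, E.
For each child, the remaining parents (spouses of F):
  J also has parents B, C, D.
  parents(M) \ {F} = {B}.
  Q's other parents are C, E, G, K.
  T's other parents are D, H, J, K, Q, R.
  W also has parents J, Q, T, U.
So the Markov blanket of F is {B, C, D, E, G, H, J, K, M, Q, R, T, U, W}.

{B, C, D, E, G, H, J, K, M, Q, R, T, U, W}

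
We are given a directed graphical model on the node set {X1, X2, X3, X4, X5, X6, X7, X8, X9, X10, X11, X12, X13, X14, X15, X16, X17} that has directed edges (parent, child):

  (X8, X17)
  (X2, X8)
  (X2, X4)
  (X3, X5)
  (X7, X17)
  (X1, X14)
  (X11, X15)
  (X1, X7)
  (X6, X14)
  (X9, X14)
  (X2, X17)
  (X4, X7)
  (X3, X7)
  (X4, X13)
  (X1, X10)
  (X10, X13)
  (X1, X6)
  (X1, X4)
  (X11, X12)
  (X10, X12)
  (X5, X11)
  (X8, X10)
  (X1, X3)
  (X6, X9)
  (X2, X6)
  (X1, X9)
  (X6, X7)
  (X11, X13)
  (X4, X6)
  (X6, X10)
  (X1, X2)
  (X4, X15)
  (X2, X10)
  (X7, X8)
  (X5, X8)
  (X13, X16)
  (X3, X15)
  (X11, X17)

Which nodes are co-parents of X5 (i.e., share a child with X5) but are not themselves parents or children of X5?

Children of X5: X8, X11.
  parents(X8) \ {X5} = {X2, X7}.
  X11: no additional parents.
Excluding nodes already adjacent to X5 (X3, X8, X11), the co-parent-only contribution is {X2, X7}.

{X2, X7}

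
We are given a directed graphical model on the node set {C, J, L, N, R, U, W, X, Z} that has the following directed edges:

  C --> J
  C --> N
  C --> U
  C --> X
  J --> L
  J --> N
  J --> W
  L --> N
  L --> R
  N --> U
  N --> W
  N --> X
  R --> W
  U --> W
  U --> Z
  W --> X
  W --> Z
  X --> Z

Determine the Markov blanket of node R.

{J, L, N, U, W}

A node's Markov blanket = Pa ∪ Ch ∪ (parents of Ch other than the node itself).
R has parent L.
Children of R: W.
Parents of each child, excluding R:
  W: J, N, U
So the Markov blanket of R is {J, L, N, U, W}.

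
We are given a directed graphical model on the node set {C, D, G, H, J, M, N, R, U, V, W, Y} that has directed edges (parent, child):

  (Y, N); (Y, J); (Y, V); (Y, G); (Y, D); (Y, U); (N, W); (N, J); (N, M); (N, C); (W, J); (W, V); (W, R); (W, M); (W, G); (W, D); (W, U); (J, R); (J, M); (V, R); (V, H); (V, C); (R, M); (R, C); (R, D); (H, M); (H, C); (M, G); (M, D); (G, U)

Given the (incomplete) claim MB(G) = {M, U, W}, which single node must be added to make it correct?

The Markov blanket of a node is its parents, its children, and the other parents of its children.
G's parents: M, W, Y.
Ch(G) = {U}.
Co-parents of G (other parents of its children):
  U also has parents W, Y.
MB(G) = {M, U, W, Y}.
Comparing with the claimed set, Y is missing.

Y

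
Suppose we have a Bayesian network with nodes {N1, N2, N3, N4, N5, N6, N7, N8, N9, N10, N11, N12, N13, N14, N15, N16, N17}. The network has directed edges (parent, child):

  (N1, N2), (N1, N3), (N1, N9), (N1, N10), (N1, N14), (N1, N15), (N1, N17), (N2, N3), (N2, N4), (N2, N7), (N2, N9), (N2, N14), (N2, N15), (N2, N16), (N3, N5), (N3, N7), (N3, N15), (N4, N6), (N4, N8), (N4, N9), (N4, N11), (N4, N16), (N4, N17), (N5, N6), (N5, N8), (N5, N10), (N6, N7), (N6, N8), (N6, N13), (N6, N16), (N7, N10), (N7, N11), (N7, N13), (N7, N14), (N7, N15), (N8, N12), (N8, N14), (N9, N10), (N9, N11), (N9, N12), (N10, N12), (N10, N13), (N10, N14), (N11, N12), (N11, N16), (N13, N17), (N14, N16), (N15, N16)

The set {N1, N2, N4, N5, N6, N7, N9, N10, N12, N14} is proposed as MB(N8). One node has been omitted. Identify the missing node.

N11

Parents of N8: N4, N5, N6.
Ch(N8) = {N12, N14}.
Other parents of N8's children:
  N12 also has parents N9, N10, N11.
  N14 also has parents N1, N2, N7, N10.
MB(N8) = {N1, N2, N4, N5, N6, N7, N9, N10, N11, N12, N14}.
Comparing with the claimed set, N11 is missing.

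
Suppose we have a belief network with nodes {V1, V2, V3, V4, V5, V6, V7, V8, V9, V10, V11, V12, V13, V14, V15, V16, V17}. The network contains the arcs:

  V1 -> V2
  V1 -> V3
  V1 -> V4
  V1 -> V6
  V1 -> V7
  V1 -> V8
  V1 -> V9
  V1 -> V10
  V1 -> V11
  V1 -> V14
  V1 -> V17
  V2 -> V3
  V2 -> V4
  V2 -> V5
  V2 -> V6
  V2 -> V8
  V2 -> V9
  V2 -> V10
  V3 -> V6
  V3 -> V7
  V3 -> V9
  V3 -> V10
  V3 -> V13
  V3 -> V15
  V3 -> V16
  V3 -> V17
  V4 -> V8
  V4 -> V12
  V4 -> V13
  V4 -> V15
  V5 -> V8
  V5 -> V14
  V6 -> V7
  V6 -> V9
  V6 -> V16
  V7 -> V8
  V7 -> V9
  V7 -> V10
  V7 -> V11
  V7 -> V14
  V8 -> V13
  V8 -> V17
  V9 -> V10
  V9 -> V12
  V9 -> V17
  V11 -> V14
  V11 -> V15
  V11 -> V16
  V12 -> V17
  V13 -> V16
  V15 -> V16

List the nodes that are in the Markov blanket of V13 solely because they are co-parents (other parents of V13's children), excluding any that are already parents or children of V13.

{V6, V11, V15}

Children of V13: V16.
  V16's other parents are V3, V6, V11, V15.
Excluding nodes already adjacent to V13 (V3, V4, V8, V16), the co-parent-only contribution is {V6, V11, V15}.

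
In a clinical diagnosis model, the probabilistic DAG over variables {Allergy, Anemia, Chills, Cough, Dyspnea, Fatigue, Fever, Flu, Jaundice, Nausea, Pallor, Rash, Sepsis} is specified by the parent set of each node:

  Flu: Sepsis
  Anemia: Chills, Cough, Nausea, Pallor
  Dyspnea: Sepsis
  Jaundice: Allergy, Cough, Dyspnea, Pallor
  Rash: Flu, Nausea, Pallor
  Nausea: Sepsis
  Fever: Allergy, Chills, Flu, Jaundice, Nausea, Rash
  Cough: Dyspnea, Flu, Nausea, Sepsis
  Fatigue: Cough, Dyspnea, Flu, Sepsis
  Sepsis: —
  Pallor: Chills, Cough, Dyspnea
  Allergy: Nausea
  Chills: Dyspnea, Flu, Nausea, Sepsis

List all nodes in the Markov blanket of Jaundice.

{Allergy, Chills, Cough, Dyspnea, Fever, Flu, Nausea, Pallor, Rash}

Recall MB(v) = parents ∪ children ∪ spouses, where spouses are the other parents of v's children.
Ch(Jaundice) = {Fever}.
Jaundice has parents Allergy, Cough, Dyspnea, Pallor.
For each child, the remaining parents (spouses of Jaundice):
  Fever also has parents Allergy, Chills, Flu, Nausea, Rash.
MB(Jaundice) = {Allergy, Chills, Cough, Dyspnea, Fever, Flu, Nausea, Pallor, Rash}.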